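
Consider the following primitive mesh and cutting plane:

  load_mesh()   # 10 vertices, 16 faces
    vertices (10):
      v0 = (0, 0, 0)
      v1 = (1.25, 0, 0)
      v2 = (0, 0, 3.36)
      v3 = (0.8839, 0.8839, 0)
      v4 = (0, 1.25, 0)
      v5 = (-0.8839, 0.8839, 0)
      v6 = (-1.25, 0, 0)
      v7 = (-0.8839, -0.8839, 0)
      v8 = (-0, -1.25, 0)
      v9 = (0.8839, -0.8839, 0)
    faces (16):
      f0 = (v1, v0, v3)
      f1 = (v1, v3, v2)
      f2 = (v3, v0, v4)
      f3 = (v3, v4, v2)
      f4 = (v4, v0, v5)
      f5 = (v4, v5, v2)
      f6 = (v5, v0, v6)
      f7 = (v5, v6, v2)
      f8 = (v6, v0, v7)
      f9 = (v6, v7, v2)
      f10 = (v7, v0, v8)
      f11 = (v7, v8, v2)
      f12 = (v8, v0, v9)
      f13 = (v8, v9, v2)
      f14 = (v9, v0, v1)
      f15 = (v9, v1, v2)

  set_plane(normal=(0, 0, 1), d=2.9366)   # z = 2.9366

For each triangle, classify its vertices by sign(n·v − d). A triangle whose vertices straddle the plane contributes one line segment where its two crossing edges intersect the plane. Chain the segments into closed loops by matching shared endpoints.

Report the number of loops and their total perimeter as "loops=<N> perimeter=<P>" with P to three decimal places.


loops=1 perimeter=0.964

Straddling triangles (8 of 16):
  (v1,v3,v2) [--+] → (0.111382, 0.111382, 2.9366)–(0.157515, 0, 2.9366)  len=0.1206
  (v3,v4,v2) [--+] → (0, 0.157515, 2.9366)–(0.111382, 0.111382, 2.9366)  len=0.1206
  (v4,v5,v2) [--+] → (-0.111382, 0.111382, 2.9366)–(0, 0.157515, 2.9366)  len=0.1206
  (v5,v6,v2) [--+] → (-0.157515, 0, 2.9366)–(-0.111382, 0.111382, 2.9366)  len=0.1206
  (v6,v7,v2) [--+] → (-0.111382, -0.111382, 2.9366)–(-0.157515, 0, 2.9366)  len=0.1206
  (v7,v8,v2) [--+] → (0, -0.157515, 2.9366)–(-0.111382, -0.111382, 2.9366)  len=0.1206
  (v8,v9,v2) [--+] → (0.111382, -0.111382, 2.9366)–(0, -0.157515, 2.9366)  len=0.1206
  (v9,v1,v2) [--+] → (0.157515, 0, 2.9366)–(0.111382, -0.111382, 2.9366)  len=0.1206

Chained into 1 loop(s):
  loop 1: 8 segments, perimeter = 0.9645
Total perimeter = 0.964


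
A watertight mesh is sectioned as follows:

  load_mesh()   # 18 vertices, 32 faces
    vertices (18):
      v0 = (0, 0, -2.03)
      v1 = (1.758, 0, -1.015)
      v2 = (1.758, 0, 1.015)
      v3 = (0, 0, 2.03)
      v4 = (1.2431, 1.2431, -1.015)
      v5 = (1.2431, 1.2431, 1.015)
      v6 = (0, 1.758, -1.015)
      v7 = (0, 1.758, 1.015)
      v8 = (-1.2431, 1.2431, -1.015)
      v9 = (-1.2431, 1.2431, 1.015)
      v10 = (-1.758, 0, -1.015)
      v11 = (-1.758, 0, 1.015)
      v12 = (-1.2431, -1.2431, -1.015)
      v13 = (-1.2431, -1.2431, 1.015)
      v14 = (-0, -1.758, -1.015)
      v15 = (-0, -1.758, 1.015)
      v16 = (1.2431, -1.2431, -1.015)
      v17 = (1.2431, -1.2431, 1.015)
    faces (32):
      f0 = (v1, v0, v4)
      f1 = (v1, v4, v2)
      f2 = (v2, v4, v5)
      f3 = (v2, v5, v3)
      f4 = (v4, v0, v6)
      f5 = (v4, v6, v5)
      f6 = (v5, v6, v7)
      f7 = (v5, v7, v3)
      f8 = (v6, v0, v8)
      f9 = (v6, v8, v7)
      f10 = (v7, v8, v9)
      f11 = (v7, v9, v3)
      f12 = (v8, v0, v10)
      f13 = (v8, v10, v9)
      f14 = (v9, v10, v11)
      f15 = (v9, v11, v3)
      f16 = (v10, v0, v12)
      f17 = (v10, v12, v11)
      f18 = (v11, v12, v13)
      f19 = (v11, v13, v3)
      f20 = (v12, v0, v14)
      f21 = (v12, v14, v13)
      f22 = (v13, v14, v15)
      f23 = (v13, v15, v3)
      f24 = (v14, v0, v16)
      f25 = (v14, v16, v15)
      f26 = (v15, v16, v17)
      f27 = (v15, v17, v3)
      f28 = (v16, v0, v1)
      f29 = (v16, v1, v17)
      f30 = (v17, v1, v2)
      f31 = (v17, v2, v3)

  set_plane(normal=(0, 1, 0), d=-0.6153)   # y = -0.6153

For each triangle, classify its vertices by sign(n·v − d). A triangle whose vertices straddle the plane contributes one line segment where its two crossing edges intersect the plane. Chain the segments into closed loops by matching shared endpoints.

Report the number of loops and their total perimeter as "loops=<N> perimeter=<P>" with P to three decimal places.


Straddling triangles (12 of 32):
  (v10,v0,v12) [++-] → (-0.6153, -0.6153, -1.5276)–(-1.50314, -0.6153, -1.015)  len=1.0252
  (v10,v12,v11) [+-+] → (-1.50314, -0.6153, -1.015)–(-1.50314, -0.6153, 0.0102063)  len=1.0252
  (v11,v12,v13) [+--] → (-1.50314, -0.6153, 0.0102063)–(-1.50314, -0.6153, 1.015)  len=1.0048
  (v11,v13,v3) [+-+] → (-1.50314, -0.6153, 1.015)–(-0.6153, -0.6153, 1.5276)  len=1.0252
  (v12,v0,v14) [-+-] → (-0.6153, -0.6153, -1.5276)–(0, -0.6153, -1.67475)  len=0.6327
  (v13,v15,v3) [--+] → (0, -0.6153, 1.67475)–(-0.6153, -0.6153, 1.5276)  len=0.6327
  (v14,v0,v16) [-+-] → (0, -0.6153, -1.67475)–(0.6153, -0.6153, -1.5276)  len=0.6327
  (v15,v17,v3) [--+] → (0.6153, -0.6153, 1.5276)–(0, -0.6153, 1.67475)  len=0.6327
  (v16,v0,v1) [-++] → (0.6153, -0.6153, -1.5276)–(1.50314, -0.6153, -1.015)  len=1.0252
  (v16,v1,v17) [-+-] → (1.50314, -0.6153, -1.015)–(1.50314, -0.6153, -0.0102063)  len=1.0048
  (v17,v1,v2) [-++] → (1.50314, -0.6153, -0.0102063)–(1.50314, -0.6153, 1.015)  len=1.0252
  (v17,v2,v3) [-++] → (1.50314, -0.6153, 1.015)–(0.6153, -0.6153, 1.5276)  len=1.0252

Chained into 1 loop(s):
  loop 1: 12 segments, perimeter = 10.6914
Total perimeter = 10.691

loops=1 perimeter=10.691


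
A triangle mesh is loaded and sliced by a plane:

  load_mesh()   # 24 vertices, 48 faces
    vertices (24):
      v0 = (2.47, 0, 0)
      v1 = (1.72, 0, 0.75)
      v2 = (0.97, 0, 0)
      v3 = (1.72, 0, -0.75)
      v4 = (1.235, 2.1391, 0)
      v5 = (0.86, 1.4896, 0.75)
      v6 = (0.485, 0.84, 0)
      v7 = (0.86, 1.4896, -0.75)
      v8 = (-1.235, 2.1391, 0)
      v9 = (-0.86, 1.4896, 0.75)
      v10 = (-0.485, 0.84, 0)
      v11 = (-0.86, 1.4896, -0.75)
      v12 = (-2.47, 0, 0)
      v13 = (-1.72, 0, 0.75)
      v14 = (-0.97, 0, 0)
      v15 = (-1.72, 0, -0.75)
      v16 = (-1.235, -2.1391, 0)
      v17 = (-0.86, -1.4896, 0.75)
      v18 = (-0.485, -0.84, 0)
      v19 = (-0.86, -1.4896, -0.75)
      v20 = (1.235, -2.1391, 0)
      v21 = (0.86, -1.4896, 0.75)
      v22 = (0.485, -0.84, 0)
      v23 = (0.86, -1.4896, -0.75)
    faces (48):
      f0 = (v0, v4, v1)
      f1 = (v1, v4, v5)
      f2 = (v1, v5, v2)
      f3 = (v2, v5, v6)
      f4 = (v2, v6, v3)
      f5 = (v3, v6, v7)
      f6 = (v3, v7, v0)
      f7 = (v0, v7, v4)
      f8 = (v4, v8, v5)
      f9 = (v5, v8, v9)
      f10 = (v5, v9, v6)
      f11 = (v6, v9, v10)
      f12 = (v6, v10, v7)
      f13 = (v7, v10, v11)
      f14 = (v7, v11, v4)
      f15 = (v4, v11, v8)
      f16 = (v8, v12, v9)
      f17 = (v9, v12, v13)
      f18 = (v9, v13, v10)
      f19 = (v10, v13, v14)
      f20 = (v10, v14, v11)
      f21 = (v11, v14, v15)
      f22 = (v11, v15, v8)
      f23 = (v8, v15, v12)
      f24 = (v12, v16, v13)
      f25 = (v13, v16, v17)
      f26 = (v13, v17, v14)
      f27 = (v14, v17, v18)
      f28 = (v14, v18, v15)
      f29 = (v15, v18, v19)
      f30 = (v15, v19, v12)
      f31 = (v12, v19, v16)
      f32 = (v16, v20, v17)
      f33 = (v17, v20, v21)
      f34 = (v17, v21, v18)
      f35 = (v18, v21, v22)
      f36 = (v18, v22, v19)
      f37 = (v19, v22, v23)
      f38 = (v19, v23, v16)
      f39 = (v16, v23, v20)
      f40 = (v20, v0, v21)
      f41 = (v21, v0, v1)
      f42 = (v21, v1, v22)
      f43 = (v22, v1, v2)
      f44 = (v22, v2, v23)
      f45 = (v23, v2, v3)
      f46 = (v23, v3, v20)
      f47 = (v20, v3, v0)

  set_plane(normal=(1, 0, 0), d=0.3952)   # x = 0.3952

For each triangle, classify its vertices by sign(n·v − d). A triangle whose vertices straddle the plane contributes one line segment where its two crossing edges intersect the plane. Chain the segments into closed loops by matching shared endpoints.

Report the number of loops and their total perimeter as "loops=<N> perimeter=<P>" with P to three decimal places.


loops=2 perimeter=7.937

Straddling triangles (16 of 48):
  (v4,v8,v5) [+-+] → (0.3952, 2.1391, 0)–(0.3952, 1.6337, 0.583604)  len=0.7720
  (v5,v8,v9) [+--] → (0.3952, 1.6337, 0.583604)–(0.3952, 1.4896, 0.75)  len=0.2201
  (v5,v9,v6) [+-+] → (0.3952, 1.4896, 0.75)–(0.3952, 0.883371, 0.0500743)  len=0.9260
  (v6,v9,v10) [+--] → (0.3952, 0.883371, 0.0500743)–(0.3952, 0.84, 0)  len=0.0662
  (v6,v10,v7) [+-+] → (0.3952, 0.84, 0)–(0.3952, 1.26511, -0.490818)  len=0.6493
  (v7,v10,v11) [+--] → (0.3952, 1.26511, -0.490818)–(0.3952, 1.4896, -0.75)  len=0.3429
  (v7,v11,v4) [+-+] → (0.3952, 1.4896, -0.75)–(0.3952, 1.87874, -0.300644)  len=0.5944
  (v4,v11,v8) [+--] → (0.3952, 1.87874, -0.300644)–(0.3952, 2.1391, 0)  len=0.3977
  (v16,v20,v17) [-+-] → (0.3952, -2.1391, 0)–(0.3952, -1.87874, 0.300644)  len=0.3977
  (v17,v20,v21) [-++] → (0.3952, -1.87874, 0.300644)–(0.3952, -1.4896, 0.75)  len=0.5944
  (v17,v21,v18) [-+-] → (0.3952, -1.4896, 0.75)–(0.3952, -1.26511, 0.490818)  len=0.3429
  (v18,v21,v22) [-++] → (0.3952, -1.26511, 0.490818)–(0.3952, -0.84, 0)  len=0.6493
  (v18,v22,v19) [-+-] → (0.3952, -0.84, 0)–(0.3952, -0.883371, -0.0500743)  len=0.0662
  (v19,v22,v23) [-++] → (0.3952, -0.883371, -0.0500743)–(0.3952, -1.4896, -0.75)  len=0.9260
  (v19,v23,v16) [-+-] → (0.3952, -1.4896, -0.75)–(0.3952, -1.6337, -0.583604)  len=0.2201
  (v16,v23,v20) [-++] → (0.3952, -1.6337, -0.583604)–(0.3952, -2.1391, 0)  len=0.7720

Chained into 2 loop(s):
  loop 1: 8 segments, perimeter = 3.9687
  loop 2: 8 segments, perimeter = 3.9687
Total perimeter = 7.937


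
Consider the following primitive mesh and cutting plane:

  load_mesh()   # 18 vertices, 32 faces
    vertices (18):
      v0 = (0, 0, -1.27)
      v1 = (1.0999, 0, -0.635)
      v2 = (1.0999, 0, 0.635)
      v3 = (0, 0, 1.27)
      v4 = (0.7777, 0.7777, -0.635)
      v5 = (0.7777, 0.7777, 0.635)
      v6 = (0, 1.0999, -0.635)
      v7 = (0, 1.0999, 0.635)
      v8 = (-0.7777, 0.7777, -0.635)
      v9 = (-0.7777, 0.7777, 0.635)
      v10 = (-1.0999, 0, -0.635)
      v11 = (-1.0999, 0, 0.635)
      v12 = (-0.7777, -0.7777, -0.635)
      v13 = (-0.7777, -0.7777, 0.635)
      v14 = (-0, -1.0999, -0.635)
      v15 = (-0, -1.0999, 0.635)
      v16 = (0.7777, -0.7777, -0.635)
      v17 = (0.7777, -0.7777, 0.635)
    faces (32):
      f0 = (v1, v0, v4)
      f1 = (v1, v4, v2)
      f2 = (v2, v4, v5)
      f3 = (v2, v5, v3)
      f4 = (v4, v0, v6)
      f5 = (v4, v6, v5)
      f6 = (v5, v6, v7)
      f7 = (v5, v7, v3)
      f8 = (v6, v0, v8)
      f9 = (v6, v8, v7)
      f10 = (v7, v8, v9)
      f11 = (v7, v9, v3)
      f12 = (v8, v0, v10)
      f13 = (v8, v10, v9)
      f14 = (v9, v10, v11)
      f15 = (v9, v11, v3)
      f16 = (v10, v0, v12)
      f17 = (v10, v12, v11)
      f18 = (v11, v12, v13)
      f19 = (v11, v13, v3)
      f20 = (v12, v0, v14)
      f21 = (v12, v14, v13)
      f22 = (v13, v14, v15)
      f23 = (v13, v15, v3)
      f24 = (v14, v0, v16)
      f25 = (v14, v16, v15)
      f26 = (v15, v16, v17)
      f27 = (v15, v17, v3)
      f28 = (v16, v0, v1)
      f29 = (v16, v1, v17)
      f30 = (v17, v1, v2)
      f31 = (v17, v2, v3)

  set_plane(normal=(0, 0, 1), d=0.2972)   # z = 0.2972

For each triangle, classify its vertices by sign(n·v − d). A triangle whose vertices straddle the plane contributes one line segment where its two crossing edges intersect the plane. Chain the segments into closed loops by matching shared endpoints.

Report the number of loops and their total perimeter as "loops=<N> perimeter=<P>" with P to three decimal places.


Straddling triangles (16 of 32):
  (v1,v4,v2) [--+] → (1.0142, 0.206856, 0.2972)–(1.0999, 0, 0.2972)  len=0.2239
  (v2,v4,v5) [+-+] → (1.0142, 0.206856, 0.2972)–(0.7777, 0.7777, 0.2972)  len=0.6179
  (v4,v6,v5) [--+] → (0.570844, 0.8634, 0.2972)–(0.7777, 0.7777, 0.2972)  len=0.2239
  (v5,v6,v7) [+-+] → (0.570844, 0.8634, 0.2972)–(0, 1.0999, 0.2972)  len=0.6179
  (v6,v8,v7) [--+] → (-0.206856, 1.0142, 0.2972)–(0, 1.0999, 0.2972)  len=0.2239
  (v7,v8,v9) [+-+] → (-0.206856, 1.0142, 0.2972)–(-0.7777, 0.7777, 0.2972)  len=0.6179
  (v8,v10,v9) [--+] → (-0.8634, 0.570844, 0.2972)–(-0.7777, 0.7777, 0.2972)  len=0.2239
  (v9,v10,v11) [+-+] → (-0.8634, 0.570844, 0.2972)–(-1.0999, 0, 0.2972)  len=0.6179
  (v10,v12,v11) [--+] → (-1.0142, -0.206856, 0.2972)–(-1.0999, 0, 0.2972)  len=0.2239
  (v11,v12,v13) [+-+] → (-1.0142, -0.206856, 0.2972)–(-0.7777, -0.7777, 0.2972)  len=0.6179
  (v12,v14,v13) [--+] → (-0.570844, -0.8634, 0.2972)–(-0.7777, -0.7777, 0.2972)  len=0.2239
  (v13,v14,v15) [+-+] → (-0.570844, -0.8634, 0.2972)–(0, -1.0999, 0.2972)  len=0.6179
  (v14,v16,v15) [--+] → (0.206856, -1.0142, 0.2972)–(0, -1.0999, 0.2972)  len=0.2239
  (v15,v16,v17) [+-+] → (0.206856, -1.0142, 0.2972)–(0.7777, -0.7777, 0.2972)  len=0.6179
  (v16,v1,v17) [--+] → (0.8634, -0.570844, 0.2972)–(0.7777, -0.7777, 0.2972)  len=0.2239
  (v17,v1,v2) [+-+] → (0.8634, -0.570844, 0.2972)–(1.0999, 0, 0.2972)  len=0.6179

Chained into 1 loop(s):
  loop 1: 16 segments, perimeter = 6.7344
Total perimeter = 6.734

loops=1 perimeter=6.734


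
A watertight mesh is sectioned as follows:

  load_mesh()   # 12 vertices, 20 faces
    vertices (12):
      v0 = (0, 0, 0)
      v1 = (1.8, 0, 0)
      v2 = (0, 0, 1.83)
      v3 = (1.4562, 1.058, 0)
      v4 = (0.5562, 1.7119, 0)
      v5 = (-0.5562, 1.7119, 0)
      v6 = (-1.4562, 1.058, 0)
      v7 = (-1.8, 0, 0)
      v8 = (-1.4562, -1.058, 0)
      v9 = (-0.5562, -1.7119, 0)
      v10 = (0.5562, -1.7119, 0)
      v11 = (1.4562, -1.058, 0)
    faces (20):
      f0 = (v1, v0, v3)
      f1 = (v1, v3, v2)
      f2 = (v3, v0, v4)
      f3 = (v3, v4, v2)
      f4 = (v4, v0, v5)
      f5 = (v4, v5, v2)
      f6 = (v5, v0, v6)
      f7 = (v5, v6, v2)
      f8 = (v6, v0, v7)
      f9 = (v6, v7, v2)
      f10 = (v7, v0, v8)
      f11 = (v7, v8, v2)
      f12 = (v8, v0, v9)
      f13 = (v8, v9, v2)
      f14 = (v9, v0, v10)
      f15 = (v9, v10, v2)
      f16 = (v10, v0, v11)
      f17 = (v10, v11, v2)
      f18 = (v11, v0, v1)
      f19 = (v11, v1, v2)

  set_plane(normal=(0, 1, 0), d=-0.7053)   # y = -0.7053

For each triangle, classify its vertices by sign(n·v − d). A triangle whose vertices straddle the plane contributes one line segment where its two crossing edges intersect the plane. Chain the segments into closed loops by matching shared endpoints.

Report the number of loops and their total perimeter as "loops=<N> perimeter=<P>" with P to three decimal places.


loops=1 perimeter=7.063

Straddling triangles (10 of 20):
  (v7,v0,v8) [++-] → (-0.970754, -0.7053, 0)–(-1.57081, -0.7053, 0)  len=0.6001
  (v7,v8,v2) [+-+] → (-1.57081, -0.7053, 0)–(-0.970754, -0.7053, 0.610058)  len=0.8557
  (v8,v0,v9) [-+-] → (-0.970754, -0.7053, 0)–(-0.229153, -0.7053, 0)  len=0.7416
  (v8,v9,v2) [--+] → (-0.229153, -0.7053, 1.07604)–(-0.970754, -0.7053, 0.610058)  len=0.8759
  (v9,v0,v10) [-+-] → (-0.229153, -0.7053, 0)–(0.229153, -0.7053, 0)  len=0.4583
  (v9,v10,v2) [--+] → (0.229153, -0.7053, 1.07604)–(-0.229153, -0.7053, 1.07604)  len=0.4583
  (v10,v0,v11) [-+-] → (0.229153, -0.7053, 0)–(0.970754, -0.7053, 0)  len=0.7416
  (v10,v11,v2) [--+] → (0.970754, -0.7053, 0.610058)–(0.229153, -0.7053, 1.07604)  len=0.8759
  (v11,v0,v1) [-++] → (0.970754, -0.7053, 0)–(1.57081, -0.7053, 0)  len=0.6001
  (v11,v1,v2) [-++] → (1.57081, -0.7053, 0)–(0.970754, -0.7053, 0.610058)  len=0.8557

Chained into 1 loop(s):
  loop 1: 10 segments, perimeter = 7.0630
Total perimeter = 7.063


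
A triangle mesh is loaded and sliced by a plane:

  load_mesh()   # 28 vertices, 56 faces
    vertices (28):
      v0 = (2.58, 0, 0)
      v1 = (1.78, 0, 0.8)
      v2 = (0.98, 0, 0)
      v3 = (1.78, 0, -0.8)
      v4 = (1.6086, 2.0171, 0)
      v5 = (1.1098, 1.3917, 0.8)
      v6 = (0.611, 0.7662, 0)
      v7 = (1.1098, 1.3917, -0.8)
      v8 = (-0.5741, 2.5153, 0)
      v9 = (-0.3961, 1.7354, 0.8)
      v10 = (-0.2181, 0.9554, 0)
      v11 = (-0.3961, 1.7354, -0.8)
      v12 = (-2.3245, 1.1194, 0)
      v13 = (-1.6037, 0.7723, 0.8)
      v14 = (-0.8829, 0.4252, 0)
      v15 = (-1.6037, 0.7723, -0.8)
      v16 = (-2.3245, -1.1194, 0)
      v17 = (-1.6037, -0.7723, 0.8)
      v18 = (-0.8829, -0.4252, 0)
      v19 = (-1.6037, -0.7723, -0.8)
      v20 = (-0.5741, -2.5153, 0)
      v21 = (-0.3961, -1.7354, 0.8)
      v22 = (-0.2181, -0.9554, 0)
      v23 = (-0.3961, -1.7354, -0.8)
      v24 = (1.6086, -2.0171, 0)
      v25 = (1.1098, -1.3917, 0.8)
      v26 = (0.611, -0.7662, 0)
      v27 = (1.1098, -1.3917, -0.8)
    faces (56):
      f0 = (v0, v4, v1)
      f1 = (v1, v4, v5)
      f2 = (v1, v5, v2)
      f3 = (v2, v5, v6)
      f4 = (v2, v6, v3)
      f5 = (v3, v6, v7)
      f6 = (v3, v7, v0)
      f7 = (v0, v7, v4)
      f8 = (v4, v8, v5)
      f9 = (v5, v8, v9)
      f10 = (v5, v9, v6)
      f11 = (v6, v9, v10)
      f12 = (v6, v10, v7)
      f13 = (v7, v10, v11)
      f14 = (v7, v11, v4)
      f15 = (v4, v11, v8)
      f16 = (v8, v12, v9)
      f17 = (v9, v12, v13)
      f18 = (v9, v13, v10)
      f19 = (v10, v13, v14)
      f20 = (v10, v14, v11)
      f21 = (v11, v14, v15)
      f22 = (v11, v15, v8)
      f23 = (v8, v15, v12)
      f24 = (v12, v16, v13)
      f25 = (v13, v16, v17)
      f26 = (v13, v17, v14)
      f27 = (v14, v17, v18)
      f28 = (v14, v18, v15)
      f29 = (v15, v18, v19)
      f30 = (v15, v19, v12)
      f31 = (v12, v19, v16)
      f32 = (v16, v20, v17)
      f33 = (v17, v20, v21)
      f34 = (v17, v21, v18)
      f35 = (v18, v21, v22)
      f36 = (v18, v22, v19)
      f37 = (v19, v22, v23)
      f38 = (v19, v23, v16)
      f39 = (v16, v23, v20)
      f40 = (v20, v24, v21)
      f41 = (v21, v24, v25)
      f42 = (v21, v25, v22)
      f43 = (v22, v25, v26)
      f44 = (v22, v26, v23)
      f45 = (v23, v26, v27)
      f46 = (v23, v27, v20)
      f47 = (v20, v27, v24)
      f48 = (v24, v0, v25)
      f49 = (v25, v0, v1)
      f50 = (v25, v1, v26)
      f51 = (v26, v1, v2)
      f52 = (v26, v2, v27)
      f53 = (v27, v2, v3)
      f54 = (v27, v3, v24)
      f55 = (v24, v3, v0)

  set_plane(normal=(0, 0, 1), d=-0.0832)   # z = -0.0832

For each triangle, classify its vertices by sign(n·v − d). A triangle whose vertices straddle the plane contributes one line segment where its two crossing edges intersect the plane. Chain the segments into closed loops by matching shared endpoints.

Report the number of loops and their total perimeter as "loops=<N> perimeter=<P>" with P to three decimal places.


loops=2 perimeter=21.625

Straddling triangles (28 of 56):
  (v2,v6,v3) [++-] → (0.732576, 0.686515, -0.0832)–(1.0632, 0, -0.0832)  len=0.7620
  (v3,v6,v7) [-+-] → (0.732576, 0.686515, -0.0832)–(0.662875, 0.831252, -0.0832)  len=0.1606
  (v3,v7,v0) [--+] → (2.4271, 0.144737, -0.0832)–(2.4968, 0, -0.0832)  len=0.1606
  (v0,v7,v4) [+-+] → (2.4271, 0.144737, -0.0832)–(1.55672, 1.95206, -0.0832)  len=2.0060
  (v6,v10,v7) [++-] → (-0.0799984, 1.00078, -0.0832)–(0.662875, 0.831252, -0.0832)  len=0.7620
  (v7,v10,v11) [-+-] → (-0.0799984, 1.00078, -0.0832)–(-0.236612, 1.03652, -0.0832)  len=0.1606
  (v7,v11,v4) [--+] → (1.40011, 1.9878, -0.0832)–(1.55672, 1.95206, -0.0832)  len=0.1606
  (v4,v11,v8) [+-+] → (1.40011, 1.9878, -0.0832)–(-0.555588, 2.43419, -0.0832)  len=2.0060
  (v10,v14,v11) [++-] → (-0.832273, 0.561461, -0.0832)–(-0.236612, 1.03652, -0.0832)  len=0.7619
  (v11,v14,v15) [-+-] → (-0.832273, 0.561461, -0.0832)–(-0.957863, 0.461298, -0.0832)  len=0.1606
  (v11,v15,v8) [--+] → (-0.681178, 2.33403, -0.0832)–(-0.555588, 2.43419, -0.0832)  len=0.1606
  (v8,v15,v12) [+-+] → (-0.681178, 2.33403, -0.0832)–(-2.24954, 1.0833, -0.0832)  len=2.0060
  (v14,v18,v15) [++-] → (-0.957863, -0.30066, -0.0832)–(-0.957863, 0.461298, -0.0832)  len=0.7620
  (v15,v18,v19) [-+-] → (-0.957863, -0.30066, -0.0832)–(-0.957863, -0.461298, -0.0832)  len=0.1606
  (v15,v19,v12) [--+] → (-2.24954, 0.922663, -0.0832)–(-2.24954, 1.0833, -0.0832)  len=0.1606
  (v12,v19,v16) [+-+] → (-2.24954, 0.922663, -0.0832)–(-2.24954, -1.0833, -0.0832)  len=2.0060
  (v18,v22,v19) [++-] → (-0.362202, -0.936358, -0.0832)–(-0.957863, -0.461298, -0.0832)  len=0.7619
  (v19,v22,v23) [-+-] → (-0.362202, -0.936358, -0.0832)–(-0.236612, -1.03652, -0.0832)  len=0.1606
  (v19,v23,v16) [--+] → (-2.12395, -1.18346, -0.0832)–(-2.24954, -1.0833, -0.0832)  len=0.1606
  (v16,v23,v20) [+-+] → (-2.12395, -1.18346, -0.0832)–(-0.555588, -2.43419, -0.0832)  len=2.0060
  (v22,v26,v23) [++-] → (0.506262, -0.866997, -0.0832)–(-0.236612, -1.03652, -0.0832)  len=0.7620
  (v23,v26,v27) [-+-] → (0.506262, -0.866997, -0.0832)–(0.662875, -0.831252, -0.0832)  len=0.1606
  (v23,v27,v20) [--+] → (-0.398974, -2.39845, -0.0832)–(-0.555588, -2.43419, -0.0832)  len=0.1606
  (v20,v27,v24) [+-+] → (-0.398974, -2.39845, -0.0832)–(1.55672, -1.95206, -0.0832)  len=2.0060
  (v26,v2,v27) [++-] → (0.993499, -0.144737, -0.0832)–(0.662875, -0.831252, -0.0832)  len=0.7620
  (v27,v2,v3) [-+-] → (0.993499, -0.144737, -0.0832)–(1.0632, 0, -0.0832)  len=0.1606
  (v27,v3,v24) [--+] → (1.62643, -1.80732, -0.0832)–(1.55672, -1.95206, -0.0832)  len=0.1606
  (v24,v3,v0) [+-+] → (1.62643, -1.80732, -0.0832)–(2.4968, 0, -0.0832)  len=2.0060

Chained into 2 loop(s):
  loop 1: 14 segments, perimeter = 6.4582
  loop 2: 14 segments, perimeter = 15.1664
Total perimeter = 21.625


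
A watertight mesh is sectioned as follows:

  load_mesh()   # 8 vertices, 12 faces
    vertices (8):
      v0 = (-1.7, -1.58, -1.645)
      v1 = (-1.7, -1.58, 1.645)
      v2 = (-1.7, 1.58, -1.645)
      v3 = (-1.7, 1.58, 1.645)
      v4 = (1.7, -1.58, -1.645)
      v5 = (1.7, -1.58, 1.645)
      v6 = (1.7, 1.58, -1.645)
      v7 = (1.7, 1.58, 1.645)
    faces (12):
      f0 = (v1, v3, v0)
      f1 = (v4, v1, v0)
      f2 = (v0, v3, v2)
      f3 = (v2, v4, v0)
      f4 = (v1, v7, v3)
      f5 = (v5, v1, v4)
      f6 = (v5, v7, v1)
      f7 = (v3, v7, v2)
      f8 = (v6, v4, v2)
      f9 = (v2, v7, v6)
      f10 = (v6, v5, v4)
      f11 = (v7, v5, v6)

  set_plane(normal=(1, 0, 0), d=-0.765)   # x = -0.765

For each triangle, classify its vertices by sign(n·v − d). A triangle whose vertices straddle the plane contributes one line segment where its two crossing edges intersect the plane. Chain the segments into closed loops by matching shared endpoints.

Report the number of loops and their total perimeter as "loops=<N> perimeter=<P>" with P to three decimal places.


loops=1 perimeter=12.900

Straddling triangles (8 of 12):
  (v4,v1,v0) [+--] → (-0.765, -1.58, 0.74025)–(-0.765, -1.58, -1.645)  len=2.3853
  (v2,v4,v0) [-+-] → (-0.765, 0.711, -1.645)–(-0.765, -1.58, -1.645)  len=2.2910
  (v1,v7,v3) [-+-] → (-0.765, -0.711, 1.645)–(-0.765, 1.58, 1.645)  len=2.2910
  (v5,v1,v4) [+-+] → (-0.765, -1.58, 1.645)–(-0.765, -1.58, 0.74025)  len=0.9047
  (v5,v7,v1) [++-] → (-0.765, -0.711, 1.645)–(-0.765, -1.58, 1.645)  len=0.8690
  (v3,v7,v2) [-+-] → (-0.765, 1.58, 1.645)–(-0.765, 1.58, -0.74025)  len=2.3853
  (v6,v4,v2) [++-] → (-0.765, 0.711, -1.645)–(-0.765, 1.58, -1.645)  len=0.8690
  (v2,v7,v6) [-++] → (-0.765, 1.58, -0.74025)–(-0.765, 1.58, -1.645)  len=0.9047

Chained into 1 loop(s):
  loop 1: 8 segments, perimeter = 12.9000
Total perimeter = 12.900


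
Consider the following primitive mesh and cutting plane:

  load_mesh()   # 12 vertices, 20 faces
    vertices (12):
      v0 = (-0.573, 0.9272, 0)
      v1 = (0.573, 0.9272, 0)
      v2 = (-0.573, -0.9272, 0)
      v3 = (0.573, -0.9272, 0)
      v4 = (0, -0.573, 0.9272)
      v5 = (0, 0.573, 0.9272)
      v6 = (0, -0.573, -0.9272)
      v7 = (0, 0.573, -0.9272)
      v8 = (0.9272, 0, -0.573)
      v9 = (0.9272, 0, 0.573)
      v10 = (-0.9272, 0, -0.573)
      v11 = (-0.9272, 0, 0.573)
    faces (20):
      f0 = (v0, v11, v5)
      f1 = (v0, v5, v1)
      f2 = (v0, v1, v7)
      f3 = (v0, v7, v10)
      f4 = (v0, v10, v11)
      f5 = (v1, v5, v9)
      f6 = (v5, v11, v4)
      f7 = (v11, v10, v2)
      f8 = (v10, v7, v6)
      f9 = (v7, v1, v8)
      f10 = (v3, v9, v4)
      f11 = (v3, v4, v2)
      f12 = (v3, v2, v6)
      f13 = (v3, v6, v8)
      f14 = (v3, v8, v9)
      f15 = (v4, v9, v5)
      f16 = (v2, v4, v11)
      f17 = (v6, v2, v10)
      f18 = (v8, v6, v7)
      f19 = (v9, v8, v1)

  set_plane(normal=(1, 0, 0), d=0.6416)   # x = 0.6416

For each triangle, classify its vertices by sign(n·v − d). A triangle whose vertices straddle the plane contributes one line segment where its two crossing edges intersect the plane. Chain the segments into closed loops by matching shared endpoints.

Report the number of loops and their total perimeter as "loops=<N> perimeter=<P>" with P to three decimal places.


loops=1 perimeter=4.381

Straddling triangles (8 of 20):
  (v1,v5,v9) [--+] → (0.6416, 0.176498, 0.682102)–(0.6416, 0.747624, 0.110976)  len=0.8077
  (v7,v1,v8) [--+] → (0.6416, 0.747624, -0.110976)–(0.6416, 0.176498, -0.682102)  len=0.8077
  (v3,v9,v4) [-+-] → (0.6416, -0.747624, 0.110976)–(0.6416, -0.176498, 0.682102)  len=0.8077
  (v3,v6,v8) [--+] → (0.6416, -0.176498, -0.682102)–(0.6416, -0.747624, -0.110976)  len=0.8077
  (v3,v8,v9) [-++] → (0.6416, -0.747624, -0.110976)–(0.6416, -0.747624, 0.110976)  len=0.2220
  (v4,v9,v5) [-+-] → (0.6416, -0.176498, 0.682102)–(0.6416, 0.176498, 0.682102)  len=0.3530
  (v8,v6,v7) [+--] → (0.6416, -0.176498, -0.682102)–(0.6416, 0.176498, -0.682102)  len=0.3530
  (v9,v8,v1) [++-] → (0.6416, 0.747624, -0.110976)–(0.6416, 0.747624, 0.110976)  len=0.2220

Chained into 1 loop(s):
  loop 1: 8 segments, perimeter = 4.3807
Total perimeter = 4.381


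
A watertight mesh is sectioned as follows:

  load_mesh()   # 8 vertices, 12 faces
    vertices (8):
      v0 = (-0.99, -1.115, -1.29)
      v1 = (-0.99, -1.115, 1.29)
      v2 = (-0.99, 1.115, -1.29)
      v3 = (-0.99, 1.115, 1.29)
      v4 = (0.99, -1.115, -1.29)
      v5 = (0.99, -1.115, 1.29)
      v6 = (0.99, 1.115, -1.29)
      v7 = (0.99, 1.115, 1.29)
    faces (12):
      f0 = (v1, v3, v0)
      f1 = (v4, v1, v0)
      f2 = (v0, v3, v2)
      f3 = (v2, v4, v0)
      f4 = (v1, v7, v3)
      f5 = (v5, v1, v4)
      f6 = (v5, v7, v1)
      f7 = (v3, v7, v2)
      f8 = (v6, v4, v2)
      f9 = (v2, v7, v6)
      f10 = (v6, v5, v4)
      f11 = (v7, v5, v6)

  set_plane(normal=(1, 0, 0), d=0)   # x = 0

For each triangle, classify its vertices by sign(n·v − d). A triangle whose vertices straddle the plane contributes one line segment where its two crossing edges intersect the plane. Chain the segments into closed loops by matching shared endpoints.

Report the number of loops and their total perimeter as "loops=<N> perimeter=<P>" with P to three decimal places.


Straddling triangles (8 of 12):
  (v4,v1,v0) [+--] → (0, -1.115, 0)–(0, -1.115, -1.29)  len=1.2900
  (v2,v4,v0) [-+-] → (0, 0, -1.29)–(0, -1.115, -1.29)  len=1.1150
  (v1,v7,v3) [-+-] → (0, 0, 1.29)–(0, 1.115, 1.29)  len=1.1150
  (v5,v1,v4) [+-+] → (0, -1.115, 1.29)–(0, -1.115, 0)  len=1.2900
  (v5,v7,v1) [++-] → (0, 0, 1.29)–(0, -1.115, 1.29)  len=1.1150
  (v3,v7,v2) [-+-] → (0, 1.115, 1.29)–(0, 1.115, 0)  len=1.2900
  (v6,v4,v2) [++-] → (0, 0, -1.29)–(0, 1.115, -1.29)  len=1.1150
  (v2,v7,v6) [-++] → (0, 1.115, 0)–(0, 1.115, -1.29)  len=1.2900

Chained into 1 loop(s):
  loop 1: 8 segments, perimeter = 9.6200
Total perimeter = 9.620

loops=1 perimeter=9.620


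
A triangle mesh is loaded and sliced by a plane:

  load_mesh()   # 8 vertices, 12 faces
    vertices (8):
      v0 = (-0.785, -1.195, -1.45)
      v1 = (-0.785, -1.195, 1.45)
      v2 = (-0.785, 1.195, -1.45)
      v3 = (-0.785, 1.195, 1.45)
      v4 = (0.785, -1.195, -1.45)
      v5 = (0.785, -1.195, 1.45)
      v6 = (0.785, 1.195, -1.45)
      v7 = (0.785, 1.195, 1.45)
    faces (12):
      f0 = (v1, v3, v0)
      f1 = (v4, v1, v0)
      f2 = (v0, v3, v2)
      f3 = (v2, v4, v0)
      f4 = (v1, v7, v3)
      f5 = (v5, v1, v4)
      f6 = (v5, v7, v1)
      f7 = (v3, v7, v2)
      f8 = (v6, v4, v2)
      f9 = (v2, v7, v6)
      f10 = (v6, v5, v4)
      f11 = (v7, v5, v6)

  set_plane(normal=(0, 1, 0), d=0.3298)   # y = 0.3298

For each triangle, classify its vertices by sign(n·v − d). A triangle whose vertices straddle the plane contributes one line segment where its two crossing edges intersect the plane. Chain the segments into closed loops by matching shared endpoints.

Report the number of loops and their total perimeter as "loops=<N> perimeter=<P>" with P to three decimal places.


Straddling triangles (8 of 12):
  (v1,v3,v0) [-+-] → (-0.785, 0.3298, 1.45)–(-0.785, 0.3298, 0.400176)  len=1.0498
  (v0,v3,v2) [-++] → (-0.785, 0.3298, 0.400176)–(-0.785, 0.3298, -1.45)  len=1.8502
  (v2,v4,v0) [+--] → (-0.216647, 0.3298, -1.45)–(-0.785, 0.3298, -1.45)  len=0.5684
  (v1,v7,v3) [-++] → (0.216647, 0.3298, 1.45)–(-0.785, 0.3298, 1.45)  len=1.0016
  (v5,v7,v1) [-+-] → (0.785, 0.3298, 1.45)–(0.216647, 0.3298, 1.45)  len=0.5684
  (v6,v4,v2) [+-+] → (0.785, 0.3298, -1.45)–(-0.216647, 0.3298, -1.45)  len=1.0016
  (v6,v5,v4) [+--] → (0.785, 0.3298, -0.400176)–(0.785, 0.3298, -1.45)  len=1.0498
  (v7,v5,v6) [+-+] → (0.785, 0.3298, 1.45)–(0.785, 0.3298, -0.400176)  len=1.8502

Chained into 1 loop(s):
  loop 1: 8 segments, perimeter = 8.9400
Total perimeter = 8.940

loops=1 perimeter=8.940


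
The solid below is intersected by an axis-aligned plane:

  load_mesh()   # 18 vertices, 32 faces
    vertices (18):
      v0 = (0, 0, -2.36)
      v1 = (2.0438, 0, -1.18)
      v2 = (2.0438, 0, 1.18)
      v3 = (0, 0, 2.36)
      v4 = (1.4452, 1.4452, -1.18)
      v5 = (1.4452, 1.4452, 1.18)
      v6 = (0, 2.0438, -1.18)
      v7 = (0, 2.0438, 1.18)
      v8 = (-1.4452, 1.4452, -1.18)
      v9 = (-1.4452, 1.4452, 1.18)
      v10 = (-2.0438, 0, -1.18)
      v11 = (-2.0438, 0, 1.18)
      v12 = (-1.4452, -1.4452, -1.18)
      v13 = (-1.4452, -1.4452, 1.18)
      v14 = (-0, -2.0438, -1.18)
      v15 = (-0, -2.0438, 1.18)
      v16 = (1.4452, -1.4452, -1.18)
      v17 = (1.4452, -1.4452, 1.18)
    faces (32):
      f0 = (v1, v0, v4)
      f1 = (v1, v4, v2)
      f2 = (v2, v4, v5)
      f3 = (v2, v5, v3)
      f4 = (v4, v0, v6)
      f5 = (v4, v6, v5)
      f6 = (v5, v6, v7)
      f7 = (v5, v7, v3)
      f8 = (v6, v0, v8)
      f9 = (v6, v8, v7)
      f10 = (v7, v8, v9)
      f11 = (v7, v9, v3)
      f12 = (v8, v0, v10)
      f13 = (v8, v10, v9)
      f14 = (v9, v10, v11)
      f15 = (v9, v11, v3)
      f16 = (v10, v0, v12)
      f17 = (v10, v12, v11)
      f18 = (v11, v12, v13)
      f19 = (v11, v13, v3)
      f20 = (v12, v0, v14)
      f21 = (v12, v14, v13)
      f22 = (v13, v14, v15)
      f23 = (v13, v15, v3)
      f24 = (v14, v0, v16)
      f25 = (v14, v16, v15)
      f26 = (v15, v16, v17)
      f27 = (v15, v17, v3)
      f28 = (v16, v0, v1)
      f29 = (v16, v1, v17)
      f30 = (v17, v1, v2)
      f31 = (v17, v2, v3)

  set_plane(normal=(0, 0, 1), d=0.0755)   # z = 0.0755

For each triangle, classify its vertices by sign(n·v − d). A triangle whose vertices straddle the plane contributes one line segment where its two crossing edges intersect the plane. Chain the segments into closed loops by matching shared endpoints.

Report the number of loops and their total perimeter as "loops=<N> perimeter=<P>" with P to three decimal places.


Straddling triangles (16 of 32):
  (v1,v4,v2) [--+] → (1.76365, 0.676366, 0.0755)–(2.0438, 0, 0.0755)  len=0.7321
  (v2,v4,v5) [+-+] → (1.76365, 0.676366, 0.0755)–(1.4452, 1.4452, 0.0755)  len=0.8322
  (v4,v6,v5) [--+] → (0.768834, 1.72535, 0.0755)–(1.4452, 1.4452, 0.0755)  len=0.7321
  (v5,v6,v7) [+-+] → (0.768834, 1.72535, 0.0755)–(0, 2.0438, 0.0755)  len=0.8322
  (v6,v8,v7) [--+] → (-0.676366, 1.76365, 0.0755)–(0, 2.0438, 0.0755)  len=0.7321
  (v7,v8,v9) [+-+] → (-0.676366, 1.76365, 0.0755)–(-1.4452, 1.4452, 0.0755)  len=0.8322
  (v8,v10,v9) [--+] → (-1.72535, 0.768834, 0.0755)–(-1.4452, 1.4452, 0.0755)  len=0.7321
  (v9,v10,v11) [+-+] → (-1.72535, 0.768834, 0.0755)–(-2.0438, 0, 0.0755)  len=0.8322
  (v10,v12,v11) [--+] → (-1.76365, -0.676366, 0.0755)–(-2.0438, 0, 0.0755)  len=0.7321
  (v11,v12,v13) [+-+] → (-1.76365, -0.676366, 0.0755)–(-1.4452, -1.4452, 0.0755)  len=0.8322
  (v12,v14,v13) [--+] → (-0.768834, -1.72535, 0.0755)–(-1.4452, -1.4452, 0.0755)  len=0.7321
  (v13,v14,v15) [+-+] → (-0.768834, -1.72535, 0.0755)–(0, -2.0438, 0.0755)  len=0.8322
  (v14,v16,v15) [--+] → (0.676366, -1.76365, 0.0755)–(0, -2.0438, 0.0755)  len=0.7321
  (v15,v16,v17) [+-+] → (0.676366, -1.76365, 0.0755)–(1.4452, -1.4452, 0.0755)  len=0.8322
  (v16,v1,v17) [--+] → (1.72535, -0.768834, 0.0755)–(1.4452, -1.4452, 0.0755)  len=0.7321
  (v17,v1,v2) [+-+] → (1.72535, -0.768834, 0.0755)–(2.0438, 0, 0.0755)  len=0.8322

Chained into 1 loop(s):
  loop 1: 16 segments, perimeter = 12.5141
Total perimeter = 12.514

loops=1 perimeter=12.514


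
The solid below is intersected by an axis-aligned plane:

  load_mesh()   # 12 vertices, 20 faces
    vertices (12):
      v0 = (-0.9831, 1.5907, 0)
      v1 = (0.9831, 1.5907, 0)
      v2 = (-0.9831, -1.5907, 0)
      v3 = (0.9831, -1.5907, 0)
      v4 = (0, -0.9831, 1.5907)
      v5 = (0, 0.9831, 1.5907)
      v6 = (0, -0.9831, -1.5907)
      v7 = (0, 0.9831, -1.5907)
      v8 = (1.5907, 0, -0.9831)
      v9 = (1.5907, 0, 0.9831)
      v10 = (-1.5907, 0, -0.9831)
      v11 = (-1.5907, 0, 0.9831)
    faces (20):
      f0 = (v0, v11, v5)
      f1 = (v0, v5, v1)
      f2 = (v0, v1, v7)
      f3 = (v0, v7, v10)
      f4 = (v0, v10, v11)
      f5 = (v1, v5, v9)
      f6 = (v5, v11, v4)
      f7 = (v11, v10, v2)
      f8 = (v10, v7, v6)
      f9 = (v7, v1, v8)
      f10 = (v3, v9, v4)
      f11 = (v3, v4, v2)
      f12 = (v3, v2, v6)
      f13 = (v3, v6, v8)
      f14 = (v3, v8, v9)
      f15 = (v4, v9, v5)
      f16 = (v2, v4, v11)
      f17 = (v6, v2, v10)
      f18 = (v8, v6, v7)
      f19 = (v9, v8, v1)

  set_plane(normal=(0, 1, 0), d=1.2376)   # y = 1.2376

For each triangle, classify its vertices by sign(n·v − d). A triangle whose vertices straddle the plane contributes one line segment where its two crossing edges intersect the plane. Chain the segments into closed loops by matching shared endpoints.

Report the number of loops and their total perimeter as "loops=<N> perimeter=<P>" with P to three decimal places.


loops=1 perimeter=6.515

Straddling triangles (8 of 20):
  (v0,v11,v5) [+--] → (-1.11797, 1.2376, 0.218226)–(-0.411782, 1.2376, 0.924418)  len=0.9987
  (v0,v5,v1) [+-+] → (-0.411782, 1.2376, 0.924418)–(0.411782, 1.2376, 0.924418)  len=0.8236
  (v0,v1,v7) [++-] → (0.411782, 1.2376, -0.924418)–(-0.411782, 1.2376, -0.924418)  len=0.8236
  (v0,v7,v10) [+--] → (-0.411782, 1.2376, -0.924418)–(-1.11797, 1.2376, -0.218226)  len=0.9987
  (v0,v10,v11) [+--] → (-1.11797, 1.2376, -0.218226)–(-1.11797, 1.2376, 0.218226)  len=0.4365
  (v1,v5,v9) [+--] → (0.411782, 1.2376, 0.924418)–(1.11797, 1.2376, 0.218226)  len=0.9987
  (v7,v1,v8) [-+-] → (0.411782, 1.2376, -0.924418)–(1.11797, 1.2376, -0.218226)  len=0.9987
  (v9,v8,v1) [--+] → (1.11797, 1.2376, -0.218226)–(1.11797, 1.2376, 0.218226)  len=0.4365

Chained into 1 loop(s):
  loop 1: 8 segments, perimeter = 6.5149
Total perimeter = 6.515


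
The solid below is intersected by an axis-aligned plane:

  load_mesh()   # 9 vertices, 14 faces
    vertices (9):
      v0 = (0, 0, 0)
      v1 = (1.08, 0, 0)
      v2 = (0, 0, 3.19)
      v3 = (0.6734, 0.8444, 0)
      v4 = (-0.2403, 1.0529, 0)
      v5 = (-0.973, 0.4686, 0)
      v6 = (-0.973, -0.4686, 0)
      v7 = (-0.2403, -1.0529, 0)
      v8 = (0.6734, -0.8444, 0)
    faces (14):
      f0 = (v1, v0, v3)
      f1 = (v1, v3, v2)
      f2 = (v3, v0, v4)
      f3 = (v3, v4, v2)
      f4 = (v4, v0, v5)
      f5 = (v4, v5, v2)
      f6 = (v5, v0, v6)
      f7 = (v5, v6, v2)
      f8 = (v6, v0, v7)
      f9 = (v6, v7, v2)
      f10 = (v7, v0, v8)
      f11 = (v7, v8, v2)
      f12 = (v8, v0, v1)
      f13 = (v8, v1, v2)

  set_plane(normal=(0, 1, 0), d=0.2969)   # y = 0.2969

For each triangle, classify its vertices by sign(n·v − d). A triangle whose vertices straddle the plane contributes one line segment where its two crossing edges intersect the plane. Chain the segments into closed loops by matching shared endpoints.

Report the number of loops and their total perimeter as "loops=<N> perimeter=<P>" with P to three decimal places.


Straddling triangles (8 of 14):
  (v1,v0,v3) [--+] → (0.236775, 0.2969, 0)–(0.937035, 0.2969, 0)  len=0.7003
  (v1,v3,v2) [-+-] → (0.937035, 0.2969, 0)–(0.236775, 0.2969, 2.06836)  len=2.1837
  (v3,v0,v4) [+-+] → (0.236775, 0.2969, 0)–(-0.0677605, 0.2969, 0)  len=0.3045
  (v3,v4,v2) [++-] → (-0.0677605, 0.2969, 2.29047)–(0.236775, 0.2969, 2.06836)  len=0.3769
  (v4,v0,v5) [+-+] → (-0.0677605, 0.2969, 0)–(-0.616483, 0.2969, 0)  len=0.5487
  (v4,v5,v2) [++-] → (-0.616483, 0.2969, 1.16885)–(-0.0677605, 0.2969, 2.29047)  len=1.2487
  (v5,v0,v6) [+--] → (-0.616483, 0.2969, 0)–(-0.973, 0.2969, 0)  len=0.3565
  (v5,v6,v2) [+--] → (-0.973, 0.2969, 0)–(-0.616483, 0.2969, 1.16885)  len=1.2220

Chained into 1 loop(s):
  loop 1: 8 segments, perimeter = 6.9413
Total perimeter = 6.941

loops=1 perimeter=6.941


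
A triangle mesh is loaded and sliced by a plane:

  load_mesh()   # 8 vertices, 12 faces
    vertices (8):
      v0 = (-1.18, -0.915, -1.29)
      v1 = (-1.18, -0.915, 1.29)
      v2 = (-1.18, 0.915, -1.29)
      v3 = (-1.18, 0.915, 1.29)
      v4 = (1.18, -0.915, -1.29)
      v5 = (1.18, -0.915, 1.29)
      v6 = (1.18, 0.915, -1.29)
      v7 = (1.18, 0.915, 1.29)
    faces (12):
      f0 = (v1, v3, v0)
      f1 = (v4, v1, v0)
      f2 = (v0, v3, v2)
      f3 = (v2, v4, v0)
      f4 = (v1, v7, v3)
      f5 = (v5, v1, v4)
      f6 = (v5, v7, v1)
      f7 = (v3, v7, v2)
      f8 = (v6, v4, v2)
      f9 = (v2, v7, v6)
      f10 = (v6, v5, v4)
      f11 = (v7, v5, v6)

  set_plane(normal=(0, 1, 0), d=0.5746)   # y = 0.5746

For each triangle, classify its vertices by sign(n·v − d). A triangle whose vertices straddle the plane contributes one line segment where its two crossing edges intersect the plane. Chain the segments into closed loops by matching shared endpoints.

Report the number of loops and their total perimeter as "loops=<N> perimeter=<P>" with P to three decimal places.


Straddling triangles (8 of 12):
  (v1,v3,v0) [-+-] → (-1.18, 0.5746, 1.29)–(-1.18, 0.5746, 0.810092)  len=0.4799
  (v0,v3,v2) [-++] → (-1.18, 0.5746, 0.810092)–(-1.18, 0.5746, -1.29)  len=2.1001
  (v2,v4,v0) [+--] → (-0.741014, 0.5746, -1.29)–(-1.18, 0.5746, -1.29)  len=0.4390
  (v1,v7,v3) [-++] → (0.741014, 0.5746, 1.29)–(-1.18, 0.5746, 1.29)  len=1.9210
  (v5,v7,v1) [-+-] → (1.18, 0.5746, 1.29)–(0.741014, 0.5746, 1.29)  len=0.4390
  (v6,v4,v2) [+-+] → (1.18, 0.5746, -1.29)–(-0.741014, 0.5746, -1.29)  len=1.9210
  (v6,v5,v4) [+--] → (1.18, 0.5746, -0.810092)–(1.18, 0.5746, -1.29)  len=0.4799
  (v7,v5,v6) [+-+] → (1.18, 0.5746, 1.29)–(1.18, 0.5746, -0.810092)  len=2.1001

Chained into 1 loop(s):
  loop 1: 8 segments, perimeter = 9.8800
Total perimeter = 9.880

loops=1 perimeter=9.880


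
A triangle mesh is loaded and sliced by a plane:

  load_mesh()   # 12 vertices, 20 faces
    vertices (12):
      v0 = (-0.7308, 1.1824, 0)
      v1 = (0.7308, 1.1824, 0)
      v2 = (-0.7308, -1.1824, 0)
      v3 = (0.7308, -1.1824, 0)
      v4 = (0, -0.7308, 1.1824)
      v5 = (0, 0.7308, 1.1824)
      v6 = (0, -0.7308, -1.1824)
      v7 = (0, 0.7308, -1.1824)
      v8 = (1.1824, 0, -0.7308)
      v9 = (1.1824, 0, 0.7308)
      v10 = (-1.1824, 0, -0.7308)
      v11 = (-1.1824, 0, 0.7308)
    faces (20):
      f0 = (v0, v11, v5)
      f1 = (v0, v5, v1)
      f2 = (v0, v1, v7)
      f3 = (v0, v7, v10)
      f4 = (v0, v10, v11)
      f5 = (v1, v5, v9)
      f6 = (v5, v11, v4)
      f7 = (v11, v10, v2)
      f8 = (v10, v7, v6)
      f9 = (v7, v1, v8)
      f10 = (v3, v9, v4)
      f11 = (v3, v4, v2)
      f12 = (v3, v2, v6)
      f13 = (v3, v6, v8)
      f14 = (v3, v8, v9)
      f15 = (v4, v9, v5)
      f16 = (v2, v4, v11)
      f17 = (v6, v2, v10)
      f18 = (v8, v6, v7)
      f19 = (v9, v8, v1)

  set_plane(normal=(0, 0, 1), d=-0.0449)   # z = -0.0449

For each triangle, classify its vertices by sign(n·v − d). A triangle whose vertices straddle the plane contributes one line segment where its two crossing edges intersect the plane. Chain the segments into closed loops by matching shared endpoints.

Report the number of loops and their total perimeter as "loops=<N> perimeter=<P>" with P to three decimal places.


loops=1 perimeter=7.878

Straddling triangles (10 of 20):
  (v0,v1,v7) [++-] → (0.703049, 1.16525, -0.0449)–(-0.703049, 1.16525, -0.0449)  len=1.4061
  (v0,v7,v10) [+--] → (-0.703049, 1.16525, -0.0449)–(-0.758546, 1.10975, -0.0449)  len=0.0785
  (v0,v10,v11) [+-+] → (-0.758546, 1.10975, -0.0449)–(-1.1824, 0, -0.0449)  len=1.1879
  (v11,v10,v2) [+-+] → (-1.1824, 0, -0.0449)–(-0.758546, -1.10975, -0.0449)  len=1.1879
  (v7,v1,v8) [-+-] → (0.703049, 1.16525, -0.0449)–(0.758546, 1.10975, -0.0449)  len=0.0785
  (v3,v2,v6) [++-] → (-0.703049, -1.16525, -0.0449)–(0.703049, -1.16525, -0.0449)  len=1.4061
  (v3,v6,v8) [+--] → (0.703049, -1.16525, -0.0449)–(0.758546, -1.10975, -0.0449)  len=0.0785
  (v3,v8,v9) [+-+] → (0.758546, -1.10975, -0.0449)–(1.1824, 0, -0.0449)  len=1.1879
  (v6,v2,v10) [-+-] → (-0.703049, -1.16525, -0.0449)–(-0.758546, -1.10975, -0.0449)  len=0.0785
  (v9,v8,v1) [+-+] → (1.1824, 0, -0.0449)–(0.758546, 1.10975, -0.0449)  len=1.1879

Chained into 1 loop(s):
  loop 1: 10 segments, perimeter = 7.8779
Total perimeter = 7.878
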